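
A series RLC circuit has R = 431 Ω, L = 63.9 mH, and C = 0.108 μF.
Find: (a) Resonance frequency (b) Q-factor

Step 1 — Resonance condition Im(Z)=0 gives ω₀ = 1/√(LC).
Step 2 — ω₀ = 1/√(0.0639·1.08e-07) = 1.204e+04 rad/s.
Step 3 — f₀ = ω₀/(2π) = 1916 Hz.
Step 4 — Series Q: Q = ω₀L/R = 1.204e+04·0.0639/431 = 1.785.

(a) f₀ = 1916 Hz  (b) Q = 1.785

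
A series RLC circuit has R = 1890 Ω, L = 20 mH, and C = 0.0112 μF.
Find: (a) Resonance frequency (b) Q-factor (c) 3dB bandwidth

Step 1 — Resonance condition Im(Z)=0 gives ω₀ = 1/√(LC).
Step 2 — ω₀ = 1/√(0.02·1.12e-08) = 6.682e+04 rad/s.
Step 3 — f₀ = ω₀/(2π) = 1.063e+04 Hz.
Step 4 — Series Q: Q = ω₀L/R = 6.682e+04·0.02/1890 = 0.707.
Step 5 — 3dB bandwidth: Δω = ω₀/Q = 9.45e+04 rad/s; BW = Δω/(2π) = 1.504e+04 Hz.

(a) f₀ = 1.063e+04 Hz  (b) Q = 0.707  (c) BW = 1.504e+04 Hz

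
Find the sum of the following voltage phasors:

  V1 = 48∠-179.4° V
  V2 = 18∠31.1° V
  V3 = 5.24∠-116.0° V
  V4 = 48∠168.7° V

Step 1 — Convert each phasor to rectangular form:
  V1 = 48·(cos(-179.4°) + j·sin(-179.4°)) = -48 - j0.5026 V
  V2 = 18·(cos(31.1°) + j·sin(31.1°)) = 15.41 + j9.298 V
  V3 = 5.24·(cos(-116.0°) + j·sin(-116.0°)) = -2.297 - j4.71 V
  V4 = 48·(cos(168.7°) + j·sin(168.7°)) = -47.07 + j9.405 V
Step 2 — Sum components: V_total = -81.95 + j13.49 V.
Step 3 — Convert to polar: |V_total| = 83.05 V, ∠V_total = 170.7°.

V_total = 83.05∠170.7° V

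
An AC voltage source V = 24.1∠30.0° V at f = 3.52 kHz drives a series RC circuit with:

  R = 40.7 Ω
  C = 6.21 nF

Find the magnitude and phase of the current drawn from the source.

Step 1 — Angular frequency: ω = 2π·f = 2π·3520 = 2.212e+04 rad/s.
Step 2 — Component impedances:
  R: Z = R = 40.7 Ω
  C: Z = 1/(jωC) = -j/(ω·C) = 0 - j7281 Ω
Step 3 — Series combination: Z_total = R + C = 40.7 - j7281 Ω = 7281∠-89.7° Ω.
Step 4 — Source phasor: V = 24.1∠30.0° V = 20.87 + j12.05 V.
Step 5 — Ohm's law: I = V / Z_total = (20.87 + j12.05) / (40.7 - j7281) = -0.001639 + j0.002876 A.
Step 6 — Convert to polar: |I| = 0.00331 A, ∠I = 119.7°.

I = 0.00331∠119.7° A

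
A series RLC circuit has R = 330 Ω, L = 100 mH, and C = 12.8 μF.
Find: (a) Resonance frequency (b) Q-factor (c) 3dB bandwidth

Step 1 — Resonance: ω₀ = 1/√(LC) = 1/√(0.1·1.28e-05) = 883.9 rad/s.
Step 2 — f₀ = ω₀/(2π) = 140.7 Hz.
Step 3 — Series Q: Q = ω₀L/R = 883.9·0.1/330 = 0.2678.
Step 4 — Bandwidth: Δω = ω₀/Q = 3300 rad/s; BW = Δω/(2π) = 525.2 Hz.

(a) f₀ = 140.7 Hz  (b) Q = 0.2678  (c) BW = 525.2 Hz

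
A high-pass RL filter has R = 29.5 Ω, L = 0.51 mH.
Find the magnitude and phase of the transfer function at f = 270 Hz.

Step 1 — Angular frequency: ω = 2π·270 = 1696 rad/s.
Step 2 — Transfer function: H(jω) = jωL/(R + jωL).
Step 3 — Numerator jωL = j·0.8652; denominator R + jωL = 29.5 + j0.8652.
Step 4 — H = 0.0008594 + j0.0293.
Step 5 — Magnitude: |H| = 0.02932 (-30.7 dB); phase: φ = 88.3°.

|H| = 0.02932 (-30.7 dB), φ = 88.3°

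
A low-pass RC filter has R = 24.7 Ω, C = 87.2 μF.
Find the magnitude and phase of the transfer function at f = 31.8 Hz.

Step 1 — Angular frequency: ω = 2π·31.8 = 199.8 rad/s.
Step 2 — Transfer function: H(jω) = 1/(1 + jωRC).
Step 3 — Denominator: 1 + jωRC = 1 + j·199.8·24.7·8.72e-05 = 1 + j0.4303.
Step 4 — H = 0.8437 - j0.3631.
Step 5 — Magnitude: |H| = 0.9186 (-0.7 dB); phase: φ = -23.3°.

|H| = 0.9186 (-0.7 dB), φ = -23.3°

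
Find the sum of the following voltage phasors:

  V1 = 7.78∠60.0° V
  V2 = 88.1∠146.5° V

Step 1 — Convert each phasor to rectangular form:
  V1 = 7.78·(cos(60.0°) + j·sin(60.0°)) = 3.89 + j6.738 V
  V2 = 88.1·(cos(146.5°) + j·sin(146.5°)) = -73.47 + j48.63 V
Step 2 — Sum components: V_total = -69.58 + j55.36 V.
Step 3 — Convert to polar: |V_total| = 88.91 V, ∠V_total = 141.5°.

V_total = 88.91∠141.5° V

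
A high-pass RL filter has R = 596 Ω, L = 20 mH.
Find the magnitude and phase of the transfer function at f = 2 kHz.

Step 1 — Angular frequency: ω = 2π·2000 = 1.257e+04 rad/s.
Step 2 — Transfer function: H(jω) = jωL/(R + jωL).
Step 3 — Numerator jωL = j·251.3; denominator R + jωL = 596 + j251.3.
Step 4 — H = 0.151 + j0.358.
Step 5 — Magnitude: |H| = 0.3886 (-8.2 dB); phase: φ = 67.1°.

|H| = 0.3886 (-8.2 dB), φ = 67.1°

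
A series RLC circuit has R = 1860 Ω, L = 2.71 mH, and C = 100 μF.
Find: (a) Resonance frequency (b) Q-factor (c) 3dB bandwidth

Step 1 — Resonance: ω₀ = 1/√(LC) = 1/√(0.00271·0.0001) = 1921 rad/s.
Step 2 — f₀ = ω₀/(2π) = 305.7 Hz.
Step 3 — Series Q: Q = ω₀L/R = 1921·0.00271/1860 = 0.002799.
Step 4 — Bandwidth: Δω = ω₀/Q = 6.863e+05 rad/s; BW = Δω/(2π) = 1.092e+05 Hz.

(a) f₀ = 305.7 Hz  (b) Q = 0.002799  (c) BW = 1.092e+05 Hz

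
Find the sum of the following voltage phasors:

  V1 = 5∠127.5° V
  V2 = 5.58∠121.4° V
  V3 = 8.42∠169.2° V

Step 1 — Convert each phasor to rectangular form:
  V1 = 5·(cos(127.5°) + j·sin(127.5°)) = -3.044 + j3.967 V
  V2 = 5.58·(cos(121.4°) + j·sin(121.4°)) = -2.907 + j4.763 V
  V3 = 8.42·(cos(169.2°) + j·sin(169.2°)) = -8.271 + j1.578 V
Step 2 — Sum components: V_total = -14.22 + j10.31 V.
Step 3 — Convert to polar: |V_total| = 17.56 V, ∠V_total = 144.1°.

V_total = 17.56∠144.1° V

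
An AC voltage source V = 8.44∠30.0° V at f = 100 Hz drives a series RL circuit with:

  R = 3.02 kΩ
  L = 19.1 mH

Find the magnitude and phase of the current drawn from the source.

Step 1 — Angular frequency: ω = 2π·f = 2π·100 = 628.3 rad/s.
Step 2 — Component impedances:
  R: Z = R = 3020 Ω
  L: Z = jωL = j·628.3·0.0191 = 0 + j12 Ω
Step 3 — Series combination: Z_total = R + L = 3020 + j12 Ω = 3020∠0.2° Ω.
Step 4 — Source phasor: V = 8.44∠30.0° V = 7.309 + j4.22 V.
Step 5 — Ohm's law: I = V / Z_total = (7.309 + j4.22) / (3020 + j12) = 0.002426 + j0.001388 A.
Step 6 — Convert to polar: |I| = 0.002795 A, ∠I = 29.8°.

I = 0.002795∠29.8° A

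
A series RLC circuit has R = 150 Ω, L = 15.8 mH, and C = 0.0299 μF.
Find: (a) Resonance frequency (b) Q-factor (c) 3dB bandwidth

Step 1 — Resonance condition Im(Z)=0 gives ω₀ = 1/√(LC).
Step 2 — ω₀ = 1/√(0.0158·2.99e-08) = 4.601e+04 rad/s.
Step 3 — f₀ = ω₀/(2π) = 7322 Hz.
Step 4 — Series Q: Q = ω₀L/R = 4.601e+04·0.0158/150 = 4.846.
Step 5 — 3dB bandwidth: Δω = ω₀/Q = 9494 rad/s; BW = Δω/(2π) = 1511 Hz.

(a) f₀ = 7322 Hz  (b) Q = 4.846  (c) BW = 1511 Hz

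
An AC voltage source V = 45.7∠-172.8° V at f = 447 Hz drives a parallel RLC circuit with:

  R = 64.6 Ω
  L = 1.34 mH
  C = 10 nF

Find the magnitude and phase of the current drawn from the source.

Step 1 — Angular frequency: ω = 2π·f = 2π·447 = 2809 rad/s.
Step 2 — Component impedances:
  R: Z = R = 64.6 Ω
  L: Z = jωL = j·2809·0.00134 = 0 + j3.764 Ω
  C: Z = 1/(jωC) = -j/(ω·C) = 0 - j3.561e+04 Ω
Step 3 — Parallel combination: 1/Z_total = 1/R + 1/L + 1/C; Z_total = 0.2186 + j3.751 Ω = 3.758∠86.7° Ω.
Step 4 — Source phasor: V = 45.7∠-172.8° V = -45.34 - j5.728 V.
Step 5 — Ohm's law: I = V / Z_total = (-45.34 - j5.728) / (0.2186 + j3.751) = -2.224 + j11.96 A.
Step 6 — Convert to polar: |I| = 12.16 A, ∠I = 100.5°.

I = 12.16∠100.5° A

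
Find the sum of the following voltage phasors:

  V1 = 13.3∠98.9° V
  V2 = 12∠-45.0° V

Step 1 — Convert each phasor to rectangular form:
  V1 = 13.3·(cos(98.9°) + j·sin(98.9°)) = -2.058 + j13.14 V
  V2 = 12·(cos(-45.0°) + j·sin(-45.0°)) = 8.485 - j8.485 V
Step 2 — Sum components: V_total = 6.428 + j4.655 V.
Step 3 — Convert to polar: |V_total| = 7.936 V, ∠V_total = 35.9°.

V_total = 7.936∠35.9° V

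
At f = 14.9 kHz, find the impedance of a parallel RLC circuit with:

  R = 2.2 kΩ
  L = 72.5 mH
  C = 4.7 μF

Step 1 — Angular frequency: ω = 2π·f = 2π·1.49e+04 = 9.362e+04 rad/s.
Step 2 — Component impedances:
  R: Z = R = 2200 Ω
  L: Z = jωL = j·9.362e+04·0.0725 = 0 + j6787 Ω
  C: Z = 1/(jωC) = -j/(ω·C) = 0 - j2.273 Ω
Step 3 — Parallel combination: 1/Z_total = 1/R + 1/L + 1/C; Z_total = 0.002349 - j2.273 Ω = 2.273∠-89.9° Ω.

Z = 0.002349 - j2.273 Ω = 2.273∠-89.9° Ω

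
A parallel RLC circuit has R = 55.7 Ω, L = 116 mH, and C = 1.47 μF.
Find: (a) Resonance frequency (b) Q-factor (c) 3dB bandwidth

Step 1 — Resonance: ω₀ = 1/√(LC) = 1/√(0.116·1.47e-06) = 2422 rad/s.
Step 2 — f₀ = ω₀/(2π) = 385.4 Hz.
Step 3 — Parallel Q: Q = R/(ω₀L) = 55.7/(2422·0.116) = 0.1983.
Step 4 — Bandwidth: Δω = ω₀/Q = 1.221e+04 rad/s; BW = Δω/(2π) = 1944 Hz.

(a) f₀ = 385.4 Hz  (b) Q = 0.1983  (c) BW = 1944 Hz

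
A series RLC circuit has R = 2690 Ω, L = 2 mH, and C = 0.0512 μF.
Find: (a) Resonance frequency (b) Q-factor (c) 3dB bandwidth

Step 1 — Resonance: ω₀ = 1/√(LC) = 1/√(0.002·5.12e-08) = 9.882e+04 rad/s.
Step 2 — f₀ = ω₀/(2π) = 1.573e+04 Hz.
Step 3 — Series Q: Q = ω₀L/R = 9.882e+04·0.002/2690 = 0.07347.
Step 4 — Bandwidth: Δω = ω₀/Q = 1.345e+06 rad/s; BW = Δω/(2π) = 2.141e+05 Hz.

(a) f₀ = 1.573e+04 Hz  (b) Q = 0.07347  (c) BW = 2.141e+05 Hz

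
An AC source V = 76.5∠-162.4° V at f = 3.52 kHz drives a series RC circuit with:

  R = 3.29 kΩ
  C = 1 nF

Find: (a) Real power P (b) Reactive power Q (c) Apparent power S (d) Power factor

Step 1 — Angular frequency: ω = 2π·f = 2π·3520 = 2.212e+04 rad/s.
Step 2 — Component impedances:
  R: Z = R = 3290 Ω
  C: Z = 1/(jωC) = -j/(ω·C) = 0 - j4.521e+04 Ω
Step 3 — Series combination: Z_total = R + C = 3290 - j4.521e+04 Ω = 4.533e+04∠-85.8° Ω.
Step 4 — Source phasor: V = 76.5∠-162.4° V = -72.92 - j23.13 V.
Step 5 — Current: I = V / Z = 0.0003922 - j0.001641 A = 0.001687∠-76.6° A.
Step 6 — Complex power: S = V·I* = 0.009369 - j0.1288 VA.
Step 7 — Real power: P = Re(S) = 0.009369 W.
Step 8 — Reactive power: Q = Im(S) = -0.1288 VAR.
Step 9 — Apparent power: |S| = 0.1291 VA.
Step 10 — Power factor: PF = P/|S| = 0.07257 (leading).

(a) P = 0.009369 W  (b) Q = -0.1288 VAR  (c) S = 0.1291 VA  (d) PF = 0.07257 (leading)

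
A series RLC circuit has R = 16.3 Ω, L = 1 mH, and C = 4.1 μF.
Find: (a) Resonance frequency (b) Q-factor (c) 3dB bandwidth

Step 1 — Resonance: ω₀ = 1/√(LC) = 1/√(0.001·4.1e-06) = 1.562e+04 rad/s.
Step 2 — f₀ = ω₀/(2π) = 2486 Hz.
Step 3 — Series Q: Q = ω₀L/R = 1.562e+04·0.001/16.3 = 0.9581.
Step 4 — Bandwidth: Δω = ω₀/Q = 1.63e+04 rad/s; BW = Δω/(2π) = 2594 Hz.

(a) f₀ = 2486 Hz  (b) Q = 0.9581  (c) BW = 2594 Hz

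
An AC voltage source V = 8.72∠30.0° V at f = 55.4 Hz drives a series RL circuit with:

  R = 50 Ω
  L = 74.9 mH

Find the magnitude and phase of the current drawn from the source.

Step 1 — Angular frequency: ω = 2π·f = 2π·55.4 = 348.1 rad/s.
Step 2 — Component impedances:
  R: Z = R = 50 Ω
  L: Z = jωL = j·348.1·0.0749 = 0 + j26.07 Ω
Step 3 — Series combination: Z_total = R + L = 50 + j26.07 Ω = 56.39∠27.5° Ω.
Step 4 — Source phasor: V = 8.72∠30.0° V = 7.552 + j4.36 V.
Step 5 — Ohm's law: I = V / Z_total = (7.552 + j4.36) / (50 + j26.07) = 0.1545 + j0.00664 A.
Step 6 — Convert to polar: |I| = 0.1546 A, ∠I = 2.5°.

I = 0.1546∠2.5° A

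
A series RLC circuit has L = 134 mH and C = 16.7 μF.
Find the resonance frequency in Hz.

Step 1 — Resonance condition Im(Z)=0 gives ω₀ = 1/√(LC).
Step 2 — ω₀ = 1/√(0.134·1.67e-05) = 668.5 rad/s.
Step 3 — f₀ = ω₀/(2π) = 106.4 Hz.

f₀ = 106.4 Hz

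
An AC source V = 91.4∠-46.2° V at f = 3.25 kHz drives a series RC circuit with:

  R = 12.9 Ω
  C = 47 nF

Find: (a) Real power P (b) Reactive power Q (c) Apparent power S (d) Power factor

Step 1 — Angular frequency: ω = 2π·f = 2π·3250 = 2.042e+04 rad/s.
Step 2 — Component impedances:
  R: Z = R = 12.9 Ω
  C: Z = 1/(jωC) = -j/(ω·C) = 0 - j1042 Ω
Step 3 — Series combination: Z_total = R + C = 12.9 - j1042 Ω = 1042∠-89.3° Ω.
Step 4 — Source phasor: V = 91.4∠-46.2° V = 63.26 - j65.97 V.
Step 5 — Current: I = V / Z = 0.06406 + j0.05992 A = 0.08772∠43.1° A.
Step 6 — Complex power: S = V·I* = 0.09925 - j8.017 VA.
Step 7 — Real power: P = Re(S) = 0.09925 W.
Step 8 — Reactive power: Q = Im(S) = -8.017 VAR.
Step 9 — Apparent power: |S| = 8.017 VA.
Step 10 — Power factor: PF = P/|S| = 0.01238 (leading).

(a) P = 0.09925 W  (b) Q = -8.017 VAR  (c) S = 8.017 VA  (d) PF = 0.01238 (leading)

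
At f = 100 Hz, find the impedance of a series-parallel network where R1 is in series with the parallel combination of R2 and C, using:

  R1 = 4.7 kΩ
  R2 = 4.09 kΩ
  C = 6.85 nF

Step 1 — Angular frequency: ω = 2π·f = 2π·100 = 628.3 rad/s.
Step 2 — Component impedances:
  R1: Z = R = 4700 Ω
  R2: Z = R = 4090 Ω
  C: Z = 1/(jωC) = -j/(ω·C) = 0 - j2.323e+05 Ω
Step 3 — Parallel branch: R2 || C = 1/(1/R2 + 1/C) = 4089 - j71.98 Ω.
Step 4 — Series with R1: Z_total = R1 + (R2 || C) = 8789 - j71.98 Ω = 8789∠-0.5° Ω.

Z = 8789 - j71.98 Ω = 8789∠-0.5° Ω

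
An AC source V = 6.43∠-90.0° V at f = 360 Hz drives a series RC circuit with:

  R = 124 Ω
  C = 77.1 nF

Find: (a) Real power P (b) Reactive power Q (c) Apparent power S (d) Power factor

Step 1 — Angular frequency: ω = 2π·f = 2π·360 = 2262 rad/s.
Step 2 — Component impedances:
  R: Z = R = 124 Ω
  C: Z = 1/(jωC) = -j/(ω·C) = 0 - j5734 Ω
Step 3 — Series combination: Z_total = R + C = 124 - j5734 Ω = 5735∠-88.8° Ω.
Step 4 — Source phasor: V = 6.43∠-90.0° V = 0 - j6.43 V.
Step 5 — Current: I = V / Z = 0.001121 - j2.424e-05 A = 0.001121∠-1.2° A.
Step 6 — Complex power: S = V·I* = 0.0001559 - j0.007207 VA.
Step 7 — Real power: P = Re(S) = 0.0001559 W.
Step 8 — Reactive power: Q = Im(S) = -0.007207 VAR.
Step 9 — Apparent power: |S| = 0.007209 VA.
Step 10 — Power factor: PF = P/|S| = 0.02162 (leading).

(a) P = 0.0001559 W  (b) Q = -0.007207 VAR  (c) S = 0.007209 VA  (d) PF = 0.02162 (leading)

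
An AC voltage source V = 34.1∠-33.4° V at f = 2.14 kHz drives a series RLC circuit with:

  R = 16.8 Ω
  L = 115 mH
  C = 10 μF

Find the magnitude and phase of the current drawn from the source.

Step 1 — Angular frequency: ω = 2π·f = 2π·2140 = 1.345e+04 rad/s.
Step 2 — Component impedances:
  R: Z = R = 16.8 Ω
  L: Z = jωL = j·1.345e+04·0.115 = 0 + j1546 Ω
  C: Z = 1/(jωC) = -j/(ω·C) = 0 - j7.437 Ω
Step 3 — Series combination: Z_total = R + L + C = 16.8 + j1539 Ω = 1539∠89.4° Ω.
Step 4 — Source phasor: V = 34.1∠-33.4° V = 28.47 - j18.77 V.
Step 5 — Ohm's law: I = V / Z_total = (28.47 - j18.77) / (16.8 + j1539) = -0.01199 - j0.01863 A.
Step 6 — Convert to polar: |I| = 0.02216 A, ∠I = -122.8°.

I = 0.02216∠-122.8° A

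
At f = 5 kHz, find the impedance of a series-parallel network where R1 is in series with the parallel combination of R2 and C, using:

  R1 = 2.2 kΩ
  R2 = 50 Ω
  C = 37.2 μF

Step 1 — Angular frequency: ω = 2π·f = 2π·5000 = 3.142e+04 rad/s.
Step 2 — Component impedances:
  R1: Z = R = 2200 Ω
  R2: Z = R = 50 Ω
  C: Z = 1/(jωC) = -j/(ω·C) = 0 - j0.8557 Ω
Step 3 — Parallel branch: R2 || C = 1/(1/R2 + 1/C) = 0.01464 - j0.8554 Ω.
Step 4 — Series with R1: Z_total = R1 + (R2 || C) = 2200 - j0.8554 Ω = 2200∠-0.0° Ω.

Z = 2200 - j0.8554 Ω = 2200∠-0.0° Ω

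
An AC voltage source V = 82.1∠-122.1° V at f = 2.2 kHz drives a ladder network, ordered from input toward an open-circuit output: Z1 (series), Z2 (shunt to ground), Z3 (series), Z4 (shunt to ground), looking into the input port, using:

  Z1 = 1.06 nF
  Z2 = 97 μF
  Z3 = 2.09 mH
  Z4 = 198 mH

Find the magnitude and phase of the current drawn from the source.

Step 1 — Angular frequency: ω = 2π·f = 2π·2200 = 1.382e+04 rad/s.
Step 2 — Component impedances:
  Z1: Z = 1/(jωC) = -j/(ω·C) = 0 - j6.825e+04 Ω
  Z2: Z = 1/(jωC) = -j/(ω·C) = 0 - j0.7458 Ω
  Z3: Z = jωL = j·1.382e+04·0.00209 = 0 + j28.89 Ω
  Z4: Z = jωL = j·1.382e+04·0.198 = 0 + j2737 Ω
Step 3 — Ladder network (open output): work backward from the far end, alternating series and parallel combinations. Z_in = 0 - j6.825e+04 Ω = 6.825e+04∠-90.0° Ω.
Step 4 — Source phasor: V = 82.1∠-122.1° V = -43.63 - j69.55 V.
Step 5 — Ohm's law: I = V / Z_total = (-43.63 - j69.55) / (0 - j6.825e+04) = 0.001019 - j0.0006392 A.
Step 6 — Convert to polar: |I| = 0.001203 A, ∠I = -32.1°.

I = 0.001203∠-32.1° A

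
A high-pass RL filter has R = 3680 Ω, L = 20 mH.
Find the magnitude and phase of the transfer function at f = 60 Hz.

Step 1 — Angular frequency: ω = 2π·60 = 377 rad/s.
Step 2 — Transfer function: H(jω) = jωL/(R + jωL).
Step 3 — Numerator jωL = j·7.54; denominator R + jωL = 3680 + j7.54.
Step 4 — H = 4.198e-06 + j0.002049.
Step 5 — Magnitude: |H| = 0.002049 (-53.8 dB); phase: φ = 89.9°.

|H| = 0.002049 (-53.8 dB), φ = 89.9°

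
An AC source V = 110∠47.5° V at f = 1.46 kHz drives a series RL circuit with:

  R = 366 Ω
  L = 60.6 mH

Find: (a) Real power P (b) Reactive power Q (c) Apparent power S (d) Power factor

Step 1 — Angular frequency: ω = 2π·f = 2π·1460 = 9173 rad/s.
Step 2 — Component impedances:
  R: Z = R = 366 Ω
  L: Z = jωL = j·9173·0.0606 = 0 + j555.9 Ω
Step 3 — Series combination: Z_total = R + L = 366 + j555.9 Ω = 665.6∠56.6° Ω.
Step 4 — Source phasor: V = 110∠47.5° V = 74.31 + j81.1 V.
Step 5 — Current: I = V / Z = 0.1632 - j0.02625 A = 0.1653∠-9.1° A.
Step 6 — Complex power: S = V·I* = 9.997 + j15.18 VA.
Step 7 — Real power: P = Re(S) = 9.997 W.
Step 8 — Reactive power: Q = Im(S) = 15.18 VAR.
Step 9 — Apparent power: |S| = 18.18 VA.
Step 10 — Power factor: PF = P/|S| = 0.5499 (lagging).

(a) P = 9.997 W  (b) Q = 15.18 VAR  (c) S = 18.18 VA  (d) PF = 0.5499 (lagging)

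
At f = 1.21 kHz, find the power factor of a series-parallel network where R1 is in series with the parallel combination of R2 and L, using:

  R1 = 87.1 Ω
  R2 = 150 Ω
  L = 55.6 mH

Step 1 — Angular frequency: ω = 2π·f = 2π·1210 = 7603 rad/s.
Step 2 — Component impedances:
  R1: Z = R = 87.1 Ω
  R2: Z = R = 150 Ω
  L: Z = jωL = j·7603·0.0556 = 0 + j422.7 Ω
Step 3 — Parallel branch: R2 || L = 1/(1/R2 + 1/L) = 133.2 + j47.28 Ω.
Step 4 — Series with R1: Z_total = R1 + (R2 || L) = 220.3 + j47.28 Ω = 225.3∠12.1° Ω.
Step 5 — Power factor: PF = cos(φ) = Re(Z)/|Z| = 220.32/225.34 = 0.9777.
Step 6 — Type: Im(Z) = 47.28 ⇒ lagging (phase φ = 12.1°).

PF = 0.9777 (lagging, φ = 12.1°)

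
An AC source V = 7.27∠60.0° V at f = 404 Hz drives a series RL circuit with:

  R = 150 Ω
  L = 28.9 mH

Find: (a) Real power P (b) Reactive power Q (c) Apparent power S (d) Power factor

Step 1 — Angular frequency: ω = 2π·f = 2π·404 = 2538 rad/s.
Step 2 — Component impedances:
  R: Z = R = 150 Ω
  L: Z = jωL = j·2538·0.0289 = 0 + j73.36 Ω
Step 3 — Series combination: Z_total = R + L = 150 + j73.36 Ω = 167∠26.1° Ω.
Step 4 — Source phasor: V = 7.27∠60.0° V = 3.635 + j6.296 V.
Step 5 — Current: I = V / Z = 0.03612 + j0.02431 A = 0.04354∠33.9° A.
Step 6 — Complex power: S = V·I* = 0.2843 + j0.1391 VA.
Step 7 — Real power: P = Re(S) = 0.2843 W.
Step 8 — Reactive power: Q = Im(S) = 0.1391 VAR.
Step 9 — Apparent power: |S| = 0.3165 VA.
Step 10 — Power factor: PF = P/|S| = 0.8983 (lagging).

(a) P = 0.2843 W  (b) Q = 0.1391 VAR  (c) S = 0.3165 VA  (d) PF = 0.8983 (lagging)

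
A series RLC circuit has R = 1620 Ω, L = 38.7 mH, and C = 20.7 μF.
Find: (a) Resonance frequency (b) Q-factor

Step 1 — Resonance condition Im(Z)=0 gives ω₀ = 1/√(LC).
Step 2 — ω₀ = 1/√(0.0387·2.07e-05) = 1117 rad/s.
Step 3 — f₀ = ω₀/(2π) = 177.8 Hz.
Step 4 — Series Q: Q = ω₀L/R = 1117·0.0387/1620 = 0.02669.

(a) f₀ = 177.8 Hz  (b) Q = 0.02669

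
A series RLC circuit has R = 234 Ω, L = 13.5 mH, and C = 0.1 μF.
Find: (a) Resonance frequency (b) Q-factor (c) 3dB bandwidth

Step 1 — Resonance condition Im(Z)=0 gives ω₀ = 1/√(LC).
Step 2 — ω₀ = 1/√(0.0135·1e-07) = 2.722e+04 rad/s.
Step 3 — f₀ = ω₀/(2π) = 4332 Hz.
Step 4 — Series Q: Q = ω₀L/R = 2.722e+04·0.0135/234 = 1.57.
Step 5 — 3dB bandwidth: Δω = ω₀/Q = 1.733e+04 rad/s; BW = Δω/(2π) = 2759 Hz.

(a) f₀ = 4332 Hz  (b) Q = 1.57  (c) BW = 2759 Hz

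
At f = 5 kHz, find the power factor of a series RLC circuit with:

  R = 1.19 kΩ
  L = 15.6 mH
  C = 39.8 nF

Step 1 — Angular frequency: ω = 2π·f = 2π·5000 = 3.142e+04 rad/s.
Step 2 — Component impedances:
  R: Z = R = 1190 Ω
  L: Z = jωL = j·3.142e+04·0.0156 = 0 + j490.1 Ω
  C: Z = 1/(jωC) = -j/(ω·C) = 0 - j799.8 Ω
Step 3 — Series combination: Z_total = R + L + C = 1190 - j309.7 Ω = 1230∠-14.6° Ω.
Step 4 — Power factor: PF = cos(φ) = Re(Z)/|Z| = 1190/1229.6 = 0.9678.
Step 5 — Type: Im(Z) = -309.7 ⇒ leading (phase φ = -14.6°).

PF = 0.9678 (leading, φ = -14.6°)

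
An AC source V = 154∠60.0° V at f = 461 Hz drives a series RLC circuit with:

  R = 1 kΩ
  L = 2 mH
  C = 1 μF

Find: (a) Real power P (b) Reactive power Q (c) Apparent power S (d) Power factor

Step 1 — Angular frequency: ω = 2π·f = 2π·461 = 2897 rad/s.
Step 2 — Component impedances:
  R: Z = R = 1000 Ω
  L: Z = jωL = j·2897·0.002 = 0 + j5.793 Ω
  C: Z = 1/(jωC) = -j/(ω·C) = 0 - j345.2 Ω
Step 3 — Series combination: Z_total = R + L + C = 1000 - j339.4 Ω = 1056∠-18.7° Ω.
Step 4 — Source phasor: V = 154∠60.0° V = 77 + j133.4 V.
Step 5 — Current: I = V / Z = 0.02845 + j0.143 A = 0.1458∠78.7° A.
Step 6 — Complex power: S = V·I* = 21.27 - j7.219 VA.
Step 7 — Real power: P = Re(S) = 21.27 W.
Step 8 — Reactive power: Q = Im(S) = -7.219 VAR.
Step 9 — Apparent power: |S| = 22.46 VA.
Step 10 — Power factor: PF = P/|S| = 0.9469 (leading).

(a) P = 21.27 W  (b) Q = -7.219 VAR  (c) S = 22.46 VA  (d) PF = 0.9469 (leading)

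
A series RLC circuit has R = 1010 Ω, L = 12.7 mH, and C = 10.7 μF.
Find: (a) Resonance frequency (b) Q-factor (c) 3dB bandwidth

Step 1 — Resonance: ω₀ = 1/√(LC) = 1/√(0.0127·1.07e-05) = 2713 rad/s.
Step 2 — f₀ = ω₀/(2π) = 431.7 Hz.
Step 3 — Series Q: Q = ω₀L/R = 2713·0.0127/1010 = 0.03411.
Step 4 — Bandwidth: Δω = ω₀/Q = 7.953e+04 rad/s; BW = Δω/(2π) = 1.266e+04 Hz.

(a) f₀ = 431.7 Hz  (b) Q = 0.03411  (c) BW = 1.266e+04 Hz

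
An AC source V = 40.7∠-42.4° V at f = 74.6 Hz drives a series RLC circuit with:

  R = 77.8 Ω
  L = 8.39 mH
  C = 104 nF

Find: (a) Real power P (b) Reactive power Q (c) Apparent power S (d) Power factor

Step 1 — Angular frequency: ω = 2π·f = 2π·74.6 = 468.7 rad/s.
Step 2 — Component impedances:
  R: Z = R = 77.8 Ω
  L: Z = jωL = j·468.7·0.00839 = 0 + j3.933 Ω
  C: Z = 1/(jωC) = -j/(ω·C) = 0 - j2.051e+04 Ω
Step 3 — Series combination: Z_total = R + L + C = 77.8 - j2.051e+04 Ω = 2.051e+04∠-89.8° Ω.
Step 4 — Source phasor: V = 40.7∠-42.4° V = 30.06 - j27.44 V.
Step 5 — Current: I = V / Z = 0.001344 + j0.00146 A = 0.001984∠47.4° A.
Step 6 — Complex power: S = V·I* = 0.0003064 - j0.08076 VA.
Step 7 — Real power: P = Re(S) = 0.0003064 W.
Step 8 — Reactive power: Q = Im(S) = -0.08076 VAR.
Step 9 — Apparent power: |S| = 0.08076 VA.
Step 10 — Power factor: PF = P/|S| = 0.003793 (leading).

(a) P = 0.0003064 W  (b) Q = -0.08076 VAR  (c) S = 0.08076 VA  (d) PF = 0.003793 (leading)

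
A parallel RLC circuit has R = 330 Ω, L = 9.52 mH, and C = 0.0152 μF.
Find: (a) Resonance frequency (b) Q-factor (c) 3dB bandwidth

Step 1 — Resonance: ω₀ = 1/√(LC) = 1/√(0.00952·1.52e-08) = 8.313e+04 rad/s.
Step 2 — f₀ = ω₀/(2π) = 1.323e+04 Hz.
Step 3 — Parallel Q: Q = R/(ω₀L) = 330/(8.313e+04·0.00952) = 0.417.
Step 4 — Bandwidth: Δω = ω₀/Q = 1.994e+05 rad/s; BW = Δω/(2π) = 3.173e+04 Hz.

(a) f₀ = 1.323e+04 Hz  (b) Q = 0.417  (c) BW = 3.173e+04 Hz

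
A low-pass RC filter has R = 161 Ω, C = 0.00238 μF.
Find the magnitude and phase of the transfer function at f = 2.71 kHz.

Step 1 — Angular frequency: ω = 2π·2710 = 1.703e+04 rad/s.
Step 2 — Transfer function: H(jω) = 1/(1 + jωRC).
Step 3 — Denominator: 1 + jωRC = 1 + j·1.703e+04·161·2.38e-09 = 1 + j0.006525.
Step 4 — H = 1 - j0.006524.
Step 5 — Magnitude: |H| = 1 (-0.0 dB); phase: φ = -0.4°.

|H| = 1 (-0.0 dB), φ = -0.4°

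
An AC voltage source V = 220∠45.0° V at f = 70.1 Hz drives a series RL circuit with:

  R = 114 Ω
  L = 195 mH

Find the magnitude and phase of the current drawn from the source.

Step 1 — Angular frequency: ω = 2π·f = 2π·70.1 = 440.5 rad/s.
Step 2 — Component impedances:
  R: Z = R = 114 Ω
  L: Z = jωL = j·440.5·0.195 = 0 + j85.89 Ω
Step 3 — Series combination: Z_total = R + L = 114 + j85.89 Ω = 142.7∠37.0° Ω.
Step 4 — Source phasor: V = 220∠45.0° V = 155.6 + j155.6 V.
Step 5 — Ohm's law: I = V / Z_total = (155.6 + j155.6) / (114 + j85.89) = 1.526 + j0.2147 A.
Step 6 — Convert to polar: |I| = 1.541 A, ∠I = 8.0°.

I = 1.541∠8.0° A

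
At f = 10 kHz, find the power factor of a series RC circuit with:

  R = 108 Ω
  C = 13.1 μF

Step 1 — Angular frequency: ω = 2π·f = 2π·1e+04 = 6.283e+04 rad/s.
Step 2 — Component impedances:
  R: Z = R = 108 Ω
  C: Z = 1/(jωC) = -j/(ω·C) = 0 - j1.215 Ω
Step 3 — Series combination: Z_total = R + C = 108 - j1.215 Ω = 108∠-0.6° Ω.
Step 4 — Power factor: PF = cos(φ) = Re(Z)/|Z| = 108/108.01 = 0.9999.
Step 5 — Type: Im(Z) = -1.215 ⇒ leading (phase φ = -0.6°).

PF = 0.9999 (leading, φ = -0.6°)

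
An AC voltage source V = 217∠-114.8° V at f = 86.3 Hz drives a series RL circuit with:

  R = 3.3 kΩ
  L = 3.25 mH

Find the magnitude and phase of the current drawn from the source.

Step 1 — Angular frequency: ω = 2π·f = 2π·86.3 = 542.2 rad/s.
Step 2 — Component impedances:
  R: Z = R = 3300 Ω
  L: Z = jωL = j·542.2·0.00325 = 0 + j1.762 Ω
Step 3 — Series combination: Z_total = R + L = 3300 + j1.762 Ω = 3300∠0.0° Ω.
Step 4 — Source phasor: V = 217∠-114.8° V = -91.02 - j197 V.
Step 5 — Ohm's law: I = V / Z_total = (-91.02 - j197) / (3300 + j1.762) = -0.02761 - j0.05968 A.
Step 6 — Convert to polar: |I| = 0.06576 A, ∠I = -114.8°.

I = 0.06576∠-114.8° A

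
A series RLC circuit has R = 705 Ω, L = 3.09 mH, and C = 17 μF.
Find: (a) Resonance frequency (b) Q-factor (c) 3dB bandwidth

Step 1 — Resonance: ω₀ = 1/√(LC) = 1/√(0.00309·1.7e-05) = 4363 rad/s.
Step 2 — f₀ = ω₀/(2π) = 694.4 Hz.
Step 3 — Series Q: Q = ω₀L/R = 4363·0.00309/705 = 0.01912.
Step 4 — Bandwidth: Δω = ω₀/Q = 2.282e+05 rad/s; BW = Δω/(2π) = 3.631e+04 Hz.

(a) f₀ = 694.4 Hz  (b) Q = 0.01912  (c) BW = 3.631e+04 Hz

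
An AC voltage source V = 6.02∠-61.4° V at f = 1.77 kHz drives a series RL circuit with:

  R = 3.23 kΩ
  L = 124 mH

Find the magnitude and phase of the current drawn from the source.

Step 1 — Angular frequency: ω = 2π·f = 2π·1770 = 1.112e+04 rad/s.
Step 2 — Component impedances:
  R: Z = R = 3230 Ω
  L: Z = jωL = j·1.112e+04·0.124 = 0 + j1379 Ω
Step 3 — Series combination: Z_total = R + L = 3230 + j1379 Ω = 3512∠23.1° Ω.
Step 4 — Source phasor: V = 6.02∠-61.4° V = 2.882 - j5.285 V.
Step 5 — Ohm's law: I = V / Z_total = (2.882 - j5.285) / (3230 + j1379) = 0.0001637 - j0.001706 A.
Step 6 — Convert to polar: |I| = 0.001714 A, ∠I = -84.5°.

I = 0.001714∠-84.5° A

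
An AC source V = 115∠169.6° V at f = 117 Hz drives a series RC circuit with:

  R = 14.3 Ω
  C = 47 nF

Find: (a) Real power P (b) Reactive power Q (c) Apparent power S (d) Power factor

Step 1 — Angular frequency: ω = 2π·f = 2π·117 = 735.1 rad/s.
Step 2 — Component impedances:
  R: Z = R = 14.3 Ω
  C: Z = 1/(jωC) = -j/(ω·C) = 0 - j2.894e+04 Ω
Step 3 — Series combination: Z_total = R + C = 14.3 - j2.894e+04 Ω = 2.894e+04∠-90.0° Ω.
Step 4 — Source phasor: V = 115∠169.6° V = -113.1 + j20.76 V.
Step 5 — Current: I = V / Z = -0.0007192 - j0.003908 A = 0.003973∠-100.4° A.
Step 6 — Complex power: S = V·I* = 0.0002258 - j0.4569 VA.
Step 7 — Real power: P = Re(S) = 0.0002258 W.
Step 8 — Reactive power: Q = Im(S) = -0.4569 VAR.
Step 9 — Apparent power: |S| = 0.4569 VA.
Step 10 — Power factor: PF = P/|S| = 0.0004941 (leading).

(a) P = 0.0002258 W  (b) Q = -0.4569 VAR  (c) S = 0.4569 VA  (d) PF = 0.0004941 (leading)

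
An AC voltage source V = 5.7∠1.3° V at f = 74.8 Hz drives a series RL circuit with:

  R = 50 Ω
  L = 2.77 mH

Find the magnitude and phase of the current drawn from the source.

Step 1 — Angular frequency: ω = 2π·f = 2π·74.8 = 470 rad/s.
Step 2 — Component impedances:
  R: Z = R = 50 Ω
  L: Z = jωL = j·470·0.00277 = 0 + j1.302 Ω
Step 3 — Series combination: Z_total = R + L = 50 + j1.302 Ω = 50.02∠1.5° Ω.
Step 4 — Source phasor: V = 5.7∠1.3° V = 5.699 + j0.1293 V.
Step 5 — Ohm's law: I = V / Z_total = (5.699 + j0.1293) / (50 + j1.302) = 0.114 - j0.0003808 A.
Step 6 — Convert to polar: |I| = 0.114 A, ∠I = -0.2°.

I = 0.114∠-0.2° A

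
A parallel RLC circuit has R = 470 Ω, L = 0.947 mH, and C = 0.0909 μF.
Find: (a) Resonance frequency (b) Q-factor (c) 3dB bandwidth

Step 1 — Resonance: ω₀ = 1/√(LC) = 1/√(0.000947·9.09e-08) = 1.078e+05 rad/s.
Step 2 — f₀ = ω₀/(2π) = 1.715e+04 Hz.
Step 3 — Parallel Q: Q = R/(ω₀L) = 470/(1.078e+05·0.000947) = 4.605.
Step 4 — Bandwidth: Δω = ω₀/Q = 2.341e+04 rad/s; BW = Δω/(2π) = 3725 Hz.

(a) f₀ = 1.715e+04 Hz  (b) Q = 4.605  (c) BW = 3725 Hz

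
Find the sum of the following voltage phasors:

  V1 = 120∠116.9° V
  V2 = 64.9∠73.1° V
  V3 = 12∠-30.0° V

Step 1 — Convert each phasor to rectangular form:
  V1 = 120·(cos(116.9°) + j·sin(116.9°)) = -54.29 + j107 V
  V2 = 64.9·(cos(73.1°) + j·sin(73.1°)) = 18.87 + j62.1 V
  V3 = 12·(cos(-30.0°) + j·sin(-30.0°)) = 10.39 - j6 V
Step 2 — Sum components: V_total = -25.03 + j163.1 V.
Step 3 — Convert to polar: |V_total| = 165 V, ∠V_total = 98.7°.

V_total = 165∠98.7° V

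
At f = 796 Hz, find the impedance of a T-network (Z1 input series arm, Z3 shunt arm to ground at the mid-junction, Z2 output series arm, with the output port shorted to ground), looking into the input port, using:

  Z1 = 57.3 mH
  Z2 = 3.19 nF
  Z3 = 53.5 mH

Step 1 — Angular frequency: ω = 2π·f = 2π·796 = 5001 rad/s.
Step 2 — Component impedances:
  Z1: Z = jωL = j·5001·0.0573 = 0 + j286.6 Ω
  Z2: Z = 1/(jωC) = -j/(ω·C) = 0 - j6.268e+04 Ω
  Z3: Z = jωL = j·5001·0.0535 = 0 + j267.6 Ω
Step 3 — With the output port shorted to ground, the output series arm Z2 runs from the junction to ground; the shunt arm Z3 also runs from the junction to ground. They appear in parallel: Z3 || Z2 = 0 + j268.7 Ω.
Step 4 — Series with input arm Z1: Z_in = Z1 + (Z3 || Z2) = 0 + j555.3 Ω = 555.3∠90.0° Ω.

Z = 0 + j555.3 Ω = 555.3∠90.0° Ω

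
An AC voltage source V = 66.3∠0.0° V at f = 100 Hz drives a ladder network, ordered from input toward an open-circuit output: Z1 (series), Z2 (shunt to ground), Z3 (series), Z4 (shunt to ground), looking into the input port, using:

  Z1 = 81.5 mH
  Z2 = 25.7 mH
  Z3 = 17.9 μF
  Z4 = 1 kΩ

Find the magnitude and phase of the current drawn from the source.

Step 1 — Angular frequency: ω = 2π·f = 2π·100 = 628.3 rad/s.
Step 2 — Component impedances:
  Z1: Z = jωL = j·628.3·0.0815 = 0 + j51.21 Ω
  Z2: Z = jωL = j·628.3·0.0257 = 0 + j16.15 Ω
  Z3: Z = 1/(jωC) = -j/(ω·C) = 0 - j88.91 Ω
  Z4: Z = R = 1000 Ω
Step 3 — Ladder network (open output): work backward from the far end, alternating series and parallel combinations. Z_in = 0.2594 + j67.37 Ω = 67.38∠89.8° Ω.
Step 4 — Source phasor: V = 66.3∠0.0° V = 66.3 V.
Step 5 — Ohm's law: I = V / Z_total = (66.3) / (0.2594 + j67.37) = 0.003788 - j0.984 A.
Step 6 — Convert to polar: |I| = 0.984 A, ∠I = -89.8°.

I = 0.984∠-89.8° A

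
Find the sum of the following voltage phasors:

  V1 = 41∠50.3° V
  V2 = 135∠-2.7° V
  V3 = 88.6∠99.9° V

Step 1 — Convert each phasor to rectangular form:
  V1 = 41·(cos(50.3°) + j·sin(50.3°)) = 26.19 + j31.55 V
  V2 = 135·(cos(-2.7°) + j·sin(-2.7°)) = 134.9 - j6.359 V
  V3 = 88.6·(cos(99.9°) + j·sin(99.9°)) = -15.23 + j87.28 V
Step 2 — Sum components: V_total = 145.8 + j112.5 V.
Step 3 — Convert to polar: |V_total| = 184.1 V, ∠V_total = 37.6°.

V_total = 184.1∠37.6° V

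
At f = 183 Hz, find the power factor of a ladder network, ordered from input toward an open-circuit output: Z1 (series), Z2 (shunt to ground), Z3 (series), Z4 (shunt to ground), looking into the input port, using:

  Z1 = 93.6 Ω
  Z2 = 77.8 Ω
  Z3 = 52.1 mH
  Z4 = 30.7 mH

Step 1 — Angular frequency: ω = 2π·f = 2π·183 = 1150 rad/s.
Step 2 — Component impedances:
  Z1: Z = R = 93.6 Ω
  Z2: Z = R = 77.8 Ω
  Z3: Z = jωL = j·1150·0.0521 = 0 + j59.91 Ω
  Z4: Z = jωL = j·1150·0.0307 = 0 + j35.3 Ω
Step 3 — Ladder network (open output): work backward from the far end, alternating series and parallel combinations. Z_in = 140.2 + j38.12 Ω = 145.3∠15.2° Ω.
Step 4 — Power factor: PF = cos(φ) = Re(Z)/|Z| = 140.25/145.34 = 0.965.
Step 5 — Type: Im(Z) = 38.12 ⇒ lagging (phase φ = 15.2°).

PF = 0.965 (lagging, φ = 15.2°)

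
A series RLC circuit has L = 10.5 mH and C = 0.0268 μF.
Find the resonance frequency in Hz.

Step 1 — Resonance condition Im(Z)=0 gives ω₀ = 1/√(LC).
Step 2 — ω₀ = 1/√(0.0105·2.68e-08) = 5.961e+04 rad/s.
Step 3 — f₀ = ω₀/(2π) = 9488 Hz.

f₀ = 9488 Hz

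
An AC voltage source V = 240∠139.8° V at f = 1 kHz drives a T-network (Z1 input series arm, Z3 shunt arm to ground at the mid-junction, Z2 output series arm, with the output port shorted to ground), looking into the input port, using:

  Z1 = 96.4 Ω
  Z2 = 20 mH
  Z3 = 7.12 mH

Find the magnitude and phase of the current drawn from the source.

Step 1 — Angular frequency: ω = 2π·f = 2π·1000 = 6283 rad/s.
Step 2 — Component impedances:
  Z1: Z = R = 96.4 Ω
  Z2: Z = jωL = j·6283·0.02 = 0 + j125.7 Ω
  Z3: Z = jωL = j·6283·0.00712 = 0 + j44.74 Ω
Step 3 — With the output port shorted to ground, the output series arm Z2 runs from the junction to ground; the shunt arm Z3 also runs from the junction to ground. They appear in parallel: Z3 || Z2 = 0 + j32.99 Ω.
Step 4 — Series with input arm Z1: Z_in = Z1 + (Z3 || Z2) = 96.4 + j32.99 Ω = 101.9∠18.9° Ω.
Step 5 — Source phasor: V = 240∠139.8° V = -183.3 + j154.9 V.
Step 6 — Ohm's law: I = V / Z_total = (-183.3 + j154.9) / (96.4 + j32.99) = -1.21 + j2.021 A.
Step 7 — Convert to polar: |I| = 2.356 A, ∠I = 120.9°.

I = 2.356∠120.9° A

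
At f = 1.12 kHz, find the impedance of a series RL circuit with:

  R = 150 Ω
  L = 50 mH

Step 1 — Angular frequency: ω = 2π·f = 2π·1120 = 7037 rad/s.
Step 2 — Component impedances:
  R: Z = R = 150 Ω
  L: Z = jωL = j·7037·0.05 = 0 + j351.9 Ω
Step 3 — Series combination: Z_total = R + L = 150 + j351.9 Ω = 382.5∠66.9° Ω.

Z = 150 + j351.9 Ω = 382.5∠66.9° Ω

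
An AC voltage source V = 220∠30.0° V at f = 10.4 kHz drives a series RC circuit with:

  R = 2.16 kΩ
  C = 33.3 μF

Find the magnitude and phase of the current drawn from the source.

Step 1 — Angular frequency: ω = 2π·f = 2π·1.04e+04 = 6.535e+04 rad/s.
Step 2 — Component impedances:
  R: Z = R = 2160 Ω
  C: Z = 1/(jωC) = -j/(ω·C) = 0 - j0.4596 Ω
Step 3 — Series combination: Z_total = R + C = 2160 - j0.4596 Ω = 2160∠-0.0° Ω.
Step 4 — Source phasor: V = 220∠30.0° V = 190.5 + j110 V.
Step 5 — Ohm's law: I = V / Z_total = (190.5 + j110) / (2160 - j0.4596) = 0.0882 + j0.05094 A.
Step 6 — Convert to polar: |I| = 0.1019 A, ∠I = 30.0°.

I = 0.1019∠30.0° A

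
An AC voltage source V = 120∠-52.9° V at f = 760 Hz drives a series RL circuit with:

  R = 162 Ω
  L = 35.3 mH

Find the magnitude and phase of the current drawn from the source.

Step 1 — Angular frequency: ω = 2π·f = 2π·760 = 4775 rad/s.
Step 2 — Component impedances:
  R: Z = R = 162 Ω
  L: Z = jωL = j·4775·0.0353 = 0 + j168.6 Ω
Step 3 — Series combination: Z_total = R + L = 162 + j168.6 Ω = 233.8∠46.1° Ω.
Step 4 — Source phasor: V = 120∠-52.9° V = 72.38 - j95.71 V.
Step 5 — Ohm's law: I = V / Z_total = (72.38 - j95.71) / (162 + j168.6) = -0.08063 - j0.5069 A.
Step 6 — Convert to polar: |I| = 0.5133 A, ∠I = -99.0°.

I = 0.5133∠-99.0° A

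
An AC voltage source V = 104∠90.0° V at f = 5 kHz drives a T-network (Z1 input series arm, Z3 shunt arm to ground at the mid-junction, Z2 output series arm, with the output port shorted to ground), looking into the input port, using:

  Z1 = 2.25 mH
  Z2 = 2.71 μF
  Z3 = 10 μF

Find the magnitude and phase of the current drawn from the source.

Step 1 — Angular frequency: ω = 2π·f = 2π·5000 = 3.142e+04 rad/s.
Step 2 — Component impedances:
  Z1: Z = jωL = j·3.142e+04·0.00225 = 0 + j70.69 Ω
  Z2: Z = 1/(jωC) = -j/(ω·C) = 0 - j11.75 Ω
  Z3: Z = 1/(jωC) = -j/(ω·C) = 0 - j3.183 Ω
Step 3 — With the output port shorted to ground, the output series arm Z2 runs from the junction to ground; the shunt arm Z3 also runs from the junction to ground. They appear in parallel: Z3 || Z2 = 0 - j2.504 Ω.
Step 4 — Series with input arm Z1: Z_in = Z1 + (Z3 || Z2) = 0 + j68.18 Ω = 68.18∠90.0° Ω.
Step 5 — Source phasor: V = 104∠90.0° V = 0 + j104 V.
Step 6 — Ohm's law: I = V / Z_total = (0 + j104) / (0 + j68.18) = 1.525 A.
Step 7 — Convert to polar: |I| = 1.525 A, ∠I = -0.0°.

I = 1.525∠-0.0° A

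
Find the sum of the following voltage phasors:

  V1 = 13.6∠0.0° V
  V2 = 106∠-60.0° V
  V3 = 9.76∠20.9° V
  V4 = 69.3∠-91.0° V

Step 1 — Convert each phasor to rectangular form:
  V1 = 13.6·(cos(0.0°) + j·sin(0.0°)) = 13.6 V
  V2 = 106·(cos(-60.0°) + j·sin(-60.0°)) = 53 - j91.8 V
  V3 = 9.76·(cos(20.9°) + j·sin(20.9°)) = 9.118 + j3.482 V
  V4 = 69.3·(cos(-91.0°) + j·sin(-91.0°)) = -1.209 - j69.29 V
Step 2 — Sum components: V_total = 74.51 - j157.6 V.
Step 3 — Convert to polar: |V_total| = 174.3 V, ∠V_total = -64.7°.

V_total = 174.3∠-64.7° V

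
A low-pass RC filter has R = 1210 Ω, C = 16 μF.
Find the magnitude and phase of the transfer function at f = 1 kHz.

Step 1 — Angular frequency: ω = 2π·1000 = 6283 rad/s.
Step 2 — Transfer function: H(jω) = 1/(1 + jωRC).
Step 3 — Denominator: 1 + jωRC = 1 + j·6283·1210·1.6e-05 = 1 + j121.6.
Step 4 — H = 6.758e-05 - j0.00822.
Step 5 — Magnitude: |H| = 0.008221 (-41.7 dB); phase: φ = -89.5°.

|H| = 0.008221 (-41.7 dB), φ = -89.5°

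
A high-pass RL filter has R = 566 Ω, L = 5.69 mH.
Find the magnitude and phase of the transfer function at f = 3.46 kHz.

Step 1 — Angular frequency: ω = 2π·3460 = 2.174e+04 rad/s.
Step 2 — Transfer function: H(jω) = jωL/(R + jωL).
Step 3 — Numerator jωL = j·123.7; denominator R + jωL = 566 + j123.7.
Step 4 — H = 0.04559 + j0.2086.
Step 5 — Magnitude: |H| = 0.2135 (-13.4 dB); phase: φ = 77.7°.

|H| = 0.2135 (-13.4 dB), φ = 77.7°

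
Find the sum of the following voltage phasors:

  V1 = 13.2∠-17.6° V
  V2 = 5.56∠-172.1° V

Step 1 — Convert each phasor to rectangular form:
  V1 = 13.2·(cos(-17.6°) + j·sin(-17.6°)) = 12.58 - j3.991 V
  V2 = 5.56·(cos(-172.1°) + j·sin(-172.1°)) = -5.507 - j0.7642 V
Step 2 — Sum components: V_total = 7.075 - j4.755 V.
Step 3 — Convert to polar: |V_total| = 8.525 V, ∠V_total = -33.9°.

V_total = 8.525∠-33.9° V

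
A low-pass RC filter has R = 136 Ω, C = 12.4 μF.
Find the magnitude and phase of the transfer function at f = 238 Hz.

Step 1 — Angular frequency: ω = 2π·238 = 1495 rad/s.
Step 2 — Transfer function: H(jω) = 1/(1 + jωRC).
Step 3 — Denominator: 1 + jωRC = 1 + j·1495·136·1.24e-05 = 1 + j2.522.
Step 4 — H = 0.1359 - j0.3427.
Step 5 — Magnitude: |H| = 0.3686 (-8.7 dB); phase: φ = -68.4°.

|H| = 0.3686 (-8.7 dB), φ = -68.4°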